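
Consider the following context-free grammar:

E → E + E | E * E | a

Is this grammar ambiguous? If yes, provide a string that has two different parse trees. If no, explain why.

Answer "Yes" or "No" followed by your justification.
Two different leftmost derivations of a + a * a:
  (1) E ⇒ E + E ⇒ a + E ⇒ a + E * E ⇒ a + a * E ⇒ a + a * a   (tree groups a + (a * a))
  (2) E ⇒ E * E ⇒ E + E * E ⇒ a + E * E ⇒ a + a * E ⇒ a + a * a   (tree groups (a + a) * a)
Two distinct leftmost derivations = two distinct parse trees, so the grammar is ambiguous.

Final answer: Yes - the string 'a + a * a' has two distinct leftmost derivations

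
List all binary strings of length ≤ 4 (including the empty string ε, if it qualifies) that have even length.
Checking every binary string of length 0 to 4:
  Length 0: accepted: ε | rejected: (none)
  Length 1: accepted: (none) | rejected: 0, 1
  Length 2: accepted: 00, 01, 10, 11 | rejected: (none)
  Length 3: accepted: (none) | rejected: 000, 001, 010, 011, 100, 101, 110, 111
  Length 4: accepted: 0000, 0001, 0010, 0011, 0100, 0101, 0110, 0111, 1000, 1001, 1010, 1011, 1100, 1101, 1110, 1111 | rejected: (none)
Total: 21 string(s).

Final answer: ε, 00, 01, 10, 11, 0000, 0001, 0010, 0011, 0100, 0101, 0110, 0111, 1000, 1001, 1010, 1011, 1100, 1101, 1110, 1111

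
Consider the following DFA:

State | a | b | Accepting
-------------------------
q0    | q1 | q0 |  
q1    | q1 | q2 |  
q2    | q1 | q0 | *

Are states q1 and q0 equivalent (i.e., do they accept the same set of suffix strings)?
Try the suffix "b".
From q1: q1 → q2 — accepting.
From q0: q0 → q0 — not accepting.
The two states disagree on this suffix, so they are not equivalent.

Final answer: No. Distinguishing string: "b" - accepted from q1 but not from q0.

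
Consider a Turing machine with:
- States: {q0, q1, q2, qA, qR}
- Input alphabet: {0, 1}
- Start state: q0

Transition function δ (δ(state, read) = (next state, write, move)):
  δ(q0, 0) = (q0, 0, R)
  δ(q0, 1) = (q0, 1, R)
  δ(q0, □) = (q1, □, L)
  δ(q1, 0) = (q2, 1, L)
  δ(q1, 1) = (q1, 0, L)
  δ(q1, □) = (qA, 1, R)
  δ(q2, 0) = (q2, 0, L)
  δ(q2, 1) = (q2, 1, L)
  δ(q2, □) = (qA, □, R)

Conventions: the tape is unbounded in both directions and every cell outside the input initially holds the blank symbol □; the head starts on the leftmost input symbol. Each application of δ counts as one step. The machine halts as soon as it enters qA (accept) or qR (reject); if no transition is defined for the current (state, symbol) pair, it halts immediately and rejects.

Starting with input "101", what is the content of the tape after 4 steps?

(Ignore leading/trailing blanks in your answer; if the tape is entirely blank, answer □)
Step 0: [q0]101 (head at position 0)
Step 1: δ(q0, 1) = (q0, 1, R)  ⊢  1[q0]01 (head at position 1)
Step 2: δ(q0, 0) = (q0, 0, R)  ⊢  10[q0]1 (head at position 2)
Step 3: δ(q0, 1) = (q0, 1, R)  ⊢  101[q0]□ (head at position 3)
Step 4: δ(q0, □) = (q1, □, L)  ⊢  10[q1]1□ (head at position 2)
Tape after 4 steps (ignoring surrounding blanks): 101

Final answer: Tape: 101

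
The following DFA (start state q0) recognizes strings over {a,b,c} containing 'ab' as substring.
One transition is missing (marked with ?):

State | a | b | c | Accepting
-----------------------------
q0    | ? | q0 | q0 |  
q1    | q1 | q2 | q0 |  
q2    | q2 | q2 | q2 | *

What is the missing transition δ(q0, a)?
q1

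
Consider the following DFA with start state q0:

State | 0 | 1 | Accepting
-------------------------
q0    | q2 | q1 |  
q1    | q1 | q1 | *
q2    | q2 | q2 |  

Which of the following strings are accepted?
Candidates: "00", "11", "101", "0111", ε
"00": q0 → q2 → q2; q2 is not accepting → rejected
"11": q0 → q1 → q1; q1 is accepting → accepted
"101": q0 → q1 → q1 → q1; q1 is accepting → accepted
"0111": q0 → q2 → q2 → q2 → q2; q2 is not accepting → rejected
ε: q0; q0 is not accepting → rejected

Final answer: "11", "101"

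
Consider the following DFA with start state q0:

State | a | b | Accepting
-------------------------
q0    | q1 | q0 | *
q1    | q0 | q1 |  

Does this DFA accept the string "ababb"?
Start in q0.
Read 'a': q0 → q1
Read 'b': q1 → q1
Read 'a': q1 → q0
Read 'b': q0 → q0
Read 'b': q0 → q0
Final state q0 is accepting, so the string is accepted.

Final answer: Yes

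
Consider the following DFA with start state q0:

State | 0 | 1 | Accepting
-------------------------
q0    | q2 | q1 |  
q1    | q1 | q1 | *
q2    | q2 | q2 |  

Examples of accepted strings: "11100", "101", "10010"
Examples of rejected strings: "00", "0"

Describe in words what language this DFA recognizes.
non-empty binary strings starting with 1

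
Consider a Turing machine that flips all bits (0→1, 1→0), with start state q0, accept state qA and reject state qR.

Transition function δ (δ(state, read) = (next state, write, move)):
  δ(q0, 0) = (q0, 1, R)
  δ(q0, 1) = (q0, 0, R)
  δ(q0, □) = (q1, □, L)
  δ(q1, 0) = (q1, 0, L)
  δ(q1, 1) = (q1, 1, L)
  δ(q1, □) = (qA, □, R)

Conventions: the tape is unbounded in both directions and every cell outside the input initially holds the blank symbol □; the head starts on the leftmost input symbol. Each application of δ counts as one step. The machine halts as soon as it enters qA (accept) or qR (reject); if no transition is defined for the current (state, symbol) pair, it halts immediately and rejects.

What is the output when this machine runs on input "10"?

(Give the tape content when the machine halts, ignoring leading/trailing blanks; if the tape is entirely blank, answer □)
Step 0: [q0]10 (head at position 0)
Step 1: δ(q0, 1) = (q0, 0, R)  ⊢  0[q0]0 (head at position 1)
Step 2: δ(q0, 0) = (q0, 1, R)  ⊢  01[q0]□ (head at position 2)
Step 3: δ(q0, □) = (q1, □, L)  ⊢  0[q1]1□ (head at position 1)
Step 4: δ(q1, 1) = (q1, 1, L)  ⊢  [q1]01□ (head at position 0)
Step 5: δ(q1, 0) = (q1, 0, L)  ⊢  [q1]□01□ (head at position -1)
Step 6: δ(q1, □) = (qA, □, R)  ⊢  □[qA]01□ (head at position 0)
The machine is in qA, so it halts and accepts.
Tape content when halted (ignoring surrounding blanks): 01

Final answer: Output: 01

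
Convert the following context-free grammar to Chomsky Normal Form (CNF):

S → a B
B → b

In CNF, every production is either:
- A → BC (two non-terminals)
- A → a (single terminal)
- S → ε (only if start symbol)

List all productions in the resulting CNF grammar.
The grammar has no ε-productions or unit productions to eliminate.
S → a B has terminal a in a right-hand side of length ≥ 2: introduce T_a → a and use T_a in place of a.
B → b is already in CNF (single terminal) – keep it.
S → a B becomes S → T_a B.
Resulting CNF grammar (3 productions): T_a → a; B → b; S → T_a B

Final answer: T_a → a; B → b; S → T_a B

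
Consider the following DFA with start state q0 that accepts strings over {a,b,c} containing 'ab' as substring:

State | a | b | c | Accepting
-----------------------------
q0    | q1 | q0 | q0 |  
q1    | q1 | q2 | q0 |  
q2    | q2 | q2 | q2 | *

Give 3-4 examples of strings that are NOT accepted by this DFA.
Any strings that end in a non-accepting state work; for example:
"acc": q0 → q1 → q0 → q0; q0 is not accepting → rejected
"acaa": q0 → q1 → q0 → q1 → q1; q1 is not accepting → rejected
"bacc": q0 → q0 → q1 → q0 → q0; q0 is not accepting → rejected
"caca": q0 → q0 → q1 → q0 → q1; q1 is not accepting → rejected

Final answer: "acc", "acaa", "bacc", "caca"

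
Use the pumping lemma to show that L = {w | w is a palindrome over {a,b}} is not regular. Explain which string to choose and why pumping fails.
Language: L = {w | w is a palindrome over {a,b}} (strings that read the same forwards and backwards)
Step 1: Assume for contradiction that L is regular, with pumping length p.
Step 2: Choose s = a^p b a^p. Then s ∈ L (it reads the same forwards and backwards) and |s| ≥ p.
Step 3: Consider any decomposition s = xyz with |xy| ≤ p and |y| > 0. Since |xy| ≤ p and the first p symbols of s are all a's, y = a^k for some k with 1 ≤ k ≤ p.
Step 4: Pumping up (i = 2): xy²z = a^(p+k) b a^p. Its reverse is a^p b a^(p+k) ≠ a^(p+k) b a^p (the single b is no longer in the middle), so xy²z is not a palindrome and xy²z ∉ L.
This contradicts the pumping lemma, so L is not regular.

Final answer: Choose s = a^p b a^p. Since |xy| ≤ p, y = a^k with k ≥ 1. Then xy²z = a^(p+k) b a^p is not a palindrome, so ∉ L.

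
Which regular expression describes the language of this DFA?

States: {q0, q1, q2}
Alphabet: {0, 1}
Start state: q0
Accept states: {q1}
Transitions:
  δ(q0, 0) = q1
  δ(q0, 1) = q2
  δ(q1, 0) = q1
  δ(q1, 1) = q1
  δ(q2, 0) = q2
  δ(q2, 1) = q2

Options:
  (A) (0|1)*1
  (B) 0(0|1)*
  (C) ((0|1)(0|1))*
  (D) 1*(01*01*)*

Testing sample strings against the DFA:
  '10' -> rejected
  '10' -> rejected
  '11' -> rejected
  '0011' -> accepted
Checking each option for a counterexample:
  (A) (0|1)*1: '0' is accepted by the DFA but does not match the regex → eliminated
  (B) 0(0|1)*: agrees with the DFA on all strings of length ≤ 4
  (C) ((0|1)(0|1))*: ε is rejected by the DFA but matches the regex → eliminated
  (D) 1*(01*01*)*: ε is rejected by the DFA but matches the regex → eliminated
Only (B) 0(0|1)* is consistent with the DFA.

Final answer: (B) 0(0|1)*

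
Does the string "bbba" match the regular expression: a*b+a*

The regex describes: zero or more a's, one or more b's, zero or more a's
Yes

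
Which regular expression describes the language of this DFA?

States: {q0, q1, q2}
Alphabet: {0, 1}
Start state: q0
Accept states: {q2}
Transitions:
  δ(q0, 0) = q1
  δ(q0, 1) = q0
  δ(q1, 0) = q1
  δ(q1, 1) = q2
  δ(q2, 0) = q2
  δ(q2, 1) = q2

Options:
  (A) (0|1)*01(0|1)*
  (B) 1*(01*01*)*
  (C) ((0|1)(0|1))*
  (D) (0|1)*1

Testing sample strings against the DFA:
  '0010' -> accepted
  '10010' -> accepted
  '10010' -> accepted
  '0001' -> accepted
Checking each option for a counterexample:
  (A) (0|1)*01(0|1)*: agrees with the DFA on all strings of length ≤ 4
  (B) 1*(01*01*)*: ε is rejected by the DFA but matches the regex → eliminated
  (C) ((0|1)(0|1))*: ε is rejected by the DFA but matches the regex → eliminated
  (D) (0|1)*1: '1' is rejected by the DFA but matches the regex → eliminated
Only (A) (0|1)*01(0|1)* is consistent with the DFA.

Final answer: (A) (0|1)*01(0|1)*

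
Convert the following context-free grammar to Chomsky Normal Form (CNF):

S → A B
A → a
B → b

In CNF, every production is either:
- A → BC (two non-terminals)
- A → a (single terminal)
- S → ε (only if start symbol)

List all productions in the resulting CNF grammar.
The grammar has no ε-productions or unit productions to eliminate.
S → A B is already in CNF (two non-terminals) – keep it.
A → a is already in CNF (single terminal) – keep it.
B → b is already in CNF (single terminal) – keep it.
Resulting CNF grammar (3 productions): A → a; B → b; S → A B

Final answer: A → a; B → b; S → A B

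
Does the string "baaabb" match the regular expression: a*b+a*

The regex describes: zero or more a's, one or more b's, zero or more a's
No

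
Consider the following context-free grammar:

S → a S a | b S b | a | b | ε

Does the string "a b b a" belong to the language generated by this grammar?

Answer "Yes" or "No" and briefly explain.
A derivation exists: S ⇒ a S a ⇒ a b S b a ⇒ a b b a (using S → a S a, S → b S b, then S → ε).

Final answer: Yes - a valid derivation exists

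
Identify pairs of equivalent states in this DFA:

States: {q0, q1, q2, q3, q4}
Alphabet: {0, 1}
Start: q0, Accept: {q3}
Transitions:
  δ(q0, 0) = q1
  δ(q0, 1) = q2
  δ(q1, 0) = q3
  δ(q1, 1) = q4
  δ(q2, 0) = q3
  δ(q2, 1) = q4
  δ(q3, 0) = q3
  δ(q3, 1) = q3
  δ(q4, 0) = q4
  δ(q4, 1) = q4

Using the table-filling algorithm:
Round 0 – mark pairs where exactly one state is accepting: (q0,q3), (q1,q3), (q2,q3), (q3,q4)
Round 1 – newly marked: (q0,q1) [on 0: q1 vs q3, already marked]; (q0,q2) [on 0: q1 vs q3, already marked]; (q1,q4) [on 0: q3 vs q4, already marked]; (q2,q4) [on 0: q3 vs q4, already marked]
Round 2 – newly marked: (q0,q4) [on 0: q1 vs q4, already marked]
No further pairs can be marked.
(q1, q2) unmarked: δ(q1,0)=q3, δ(q2,0)=q3; δ(q1,1)=q4, δ(q2,1)=q4 → equivalent
Equivalent pairs: (q1, q2)

Final answer: Equivalent pairs: (q1, q2)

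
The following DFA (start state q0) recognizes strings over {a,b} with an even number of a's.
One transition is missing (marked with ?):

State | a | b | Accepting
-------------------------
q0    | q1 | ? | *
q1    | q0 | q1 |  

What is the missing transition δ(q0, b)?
q0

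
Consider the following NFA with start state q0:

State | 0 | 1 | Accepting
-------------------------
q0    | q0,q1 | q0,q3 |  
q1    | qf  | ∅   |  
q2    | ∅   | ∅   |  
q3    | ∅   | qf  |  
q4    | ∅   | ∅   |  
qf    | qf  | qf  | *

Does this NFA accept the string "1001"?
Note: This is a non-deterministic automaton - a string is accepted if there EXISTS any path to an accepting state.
Track the set of states the NFA could be in: start {q0}
Read '1': {q0} → {q0, q3}
Read '0': {q0, q3} → {q0, q1}
Read '0': {q0, q1} → {q0, q1, qf}
Read '1': {q0, q1, qf} → {q0, q3, qf}
Final set {q0, q3, qf} contains accepting state(s) {qf} → accepted.

Final answer: Yes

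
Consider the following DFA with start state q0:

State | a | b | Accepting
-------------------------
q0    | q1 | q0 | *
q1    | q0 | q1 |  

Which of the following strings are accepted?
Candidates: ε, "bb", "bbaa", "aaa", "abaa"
ε: q0; q0 is accepting → accepted
"bb": q0 → q0 → q0; q0 is accepting → accepted
"bbaa": q0 → q0 → q0 → q1 → q0; q0 is accepting → accepted
"aaa": q0 → q1 → q0 → q1; q1 is not accepting → rejected
"abaa": q0 → q1 → q1 → q0 → q1; q1 is not accepting → rejected

Final answer: ε, "bb", "bbaa"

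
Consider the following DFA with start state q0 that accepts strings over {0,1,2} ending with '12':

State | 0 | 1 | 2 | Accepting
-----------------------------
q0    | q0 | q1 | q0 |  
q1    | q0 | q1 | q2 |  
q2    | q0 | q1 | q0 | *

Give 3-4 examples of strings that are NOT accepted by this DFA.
Any strings that end in a non-accepting state work; for example:
"11": q0 → q1 → q1; q1 is not accepting → rejected
"20": q0 → q0 → q0; q0 is not accepting → rejected
"100": q0 → q1 → q0 → q0; q0 is not accepting → rejected
"2102": q0 → q0 → q1 → q0 → q0; q0 is not accepting → rejected

Final answer: "11", "20", "100", "2102"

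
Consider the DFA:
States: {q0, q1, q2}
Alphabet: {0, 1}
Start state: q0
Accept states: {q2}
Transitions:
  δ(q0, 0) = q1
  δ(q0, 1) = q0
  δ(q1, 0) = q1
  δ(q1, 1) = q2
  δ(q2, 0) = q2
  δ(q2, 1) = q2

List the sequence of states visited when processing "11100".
Starting at q0
Read '1': q0 -> q0
Read '1': q0 -> q0
Read '1': q0 -> q0
Read '0': q0 -> q1
Read '0': q1 -> q1

Final answer: q0 -> q0 -> q0 -> q0 -> q1 -> q1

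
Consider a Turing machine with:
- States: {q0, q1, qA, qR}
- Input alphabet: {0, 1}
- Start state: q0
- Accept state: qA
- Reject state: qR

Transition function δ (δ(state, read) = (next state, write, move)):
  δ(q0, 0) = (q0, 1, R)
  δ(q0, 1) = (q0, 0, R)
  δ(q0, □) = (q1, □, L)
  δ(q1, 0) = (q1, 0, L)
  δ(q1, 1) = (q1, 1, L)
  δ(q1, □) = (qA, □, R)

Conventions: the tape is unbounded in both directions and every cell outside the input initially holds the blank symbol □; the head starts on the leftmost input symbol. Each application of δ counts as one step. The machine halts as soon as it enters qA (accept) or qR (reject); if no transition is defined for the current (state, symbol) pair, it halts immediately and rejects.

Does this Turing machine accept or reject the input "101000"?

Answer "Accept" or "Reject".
Step 0: [q0]101000 (head at position 0)
Step 1: δ(q0, 1) = (q0, 0, R)  ⊢  0[q0]01000 (head at position 1)
Step 2: δ(q0, 0) = (q0, 1, R)  ⊢  01[q0]1000 (head at position 2)
Step 3: δ(q0, 1) = (q0, 0, R)  ⊢  010[q0]000 (head at position 3)
Step 4: δ(q0, 0) = (q0, 1, R)  ⊢  0101[q0]00 (head at position 4)
Step 5: δ(q0, 0) = (q0, 1, R)  ⊢  01011[q0]0 (head at position 5)
Step 6: δ(q0, 0) = (q0, 1, R)  ⊢  010111[q0]□ (head at position 6)
Step 7: δ(q0, □) = (q1, □, L)  ⊢  01011[q1]1□ (head at position 5)
Step 8: δ(q1, 1) = (q1, 1, L)  ⊢  0101[q1]11□ (head at position 4)
Step 9: δ(q1, 1) = (q1, 1, L)  ⊢  010[q1]111□ (head at position 3)
Step 10: δ(q1, 1) = (q1, 1, L)  ⊢  01[q1]0111□ (head at position 2)
Step 11: δ(q1, 0) = (q1, 0, L)  ⊢  0[q1]10111□ (head at position 1)
Step 12: δ(q1, 1) = (q1, 1, L)  ⊢  [q1]010111□ (head at position 0)
Step 13: δ(q1, 0) = (q1, 0, L)  ⊢  [q1]□010111□ (head at position -1)
Step 14: δ(q1, □) = (qA, □, R)  ⊢  □[qA]010111□ (head at position 0)
The machine is in qA, so it halts and accepts.

Final answer: Accept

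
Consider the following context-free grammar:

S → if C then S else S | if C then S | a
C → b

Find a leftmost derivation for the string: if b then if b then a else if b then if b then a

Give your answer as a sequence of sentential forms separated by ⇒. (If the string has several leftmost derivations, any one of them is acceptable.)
Start with S.
Step 1: the leftmost non-terminal is S; apply S → if C then S else S:  if C then S else S
Step 2: the leftmost non-terminal is C; apply C → b:  if b then S else S
Step 3: the leftmost non-terminal is S; apply S → if C then S:  if b then if C then S else S
Step 4: the leftmost non-terminal is C; apply C → b:  if b then if b then S else S
Step 5: the leftmost non-terminal is S; apply S → a:  if b then if b then a else S
Step 6: the leftmost non-terminal is S; apply S → if C then S:  if b then if b then a else if C then S
Step 7: the leftmost non-terminal is C; apply C → b:  if b then if b then a else if b then S
Step 8: the leftmost non-terminal is S; apply S → if C then S:  if b then if b then a else if b then if C then S
Step 9: the leftmost non-terminal is C; apply C → b:  if b then if b then a else if b then if b then S
Step 10: the leftmost non-terminal is S; apply S → a:  if b then if b then a else if b then if b then a

Final answer: S ⇒ if C then S else S ⇒ if b then S else S ⇒ if b then if C then S else S ⇒ if b then if b then S else S ⇒ if b then if b then a else S ⇒ if b then if b then a else if C then S ⇒ if b then if b then a else if b then S ⇒ if b then if b then a else if b then if C then S ⇒ if b then if b then a else if b then if b then S ⇒ if b then if b then a else if b then if b then a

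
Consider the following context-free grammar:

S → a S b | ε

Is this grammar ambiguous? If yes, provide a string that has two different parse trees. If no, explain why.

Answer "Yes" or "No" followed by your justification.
At every step exactly one production applies: if the remaining string to generate is non-empty it starts with a and ends with b, forcing S → a S b; if it is empty, S → ε is forced. Hence each string a^n b^n has exactly one derivation (S → a S b applied n times, then S → ε) and one parse tree.

Final answer: No - the grammar is unambiguous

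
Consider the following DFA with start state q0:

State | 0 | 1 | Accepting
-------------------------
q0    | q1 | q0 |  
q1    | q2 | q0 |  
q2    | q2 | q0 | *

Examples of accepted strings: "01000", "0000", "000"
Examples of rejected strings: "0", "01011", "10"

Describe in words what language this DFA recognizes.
binary strings ending with '00'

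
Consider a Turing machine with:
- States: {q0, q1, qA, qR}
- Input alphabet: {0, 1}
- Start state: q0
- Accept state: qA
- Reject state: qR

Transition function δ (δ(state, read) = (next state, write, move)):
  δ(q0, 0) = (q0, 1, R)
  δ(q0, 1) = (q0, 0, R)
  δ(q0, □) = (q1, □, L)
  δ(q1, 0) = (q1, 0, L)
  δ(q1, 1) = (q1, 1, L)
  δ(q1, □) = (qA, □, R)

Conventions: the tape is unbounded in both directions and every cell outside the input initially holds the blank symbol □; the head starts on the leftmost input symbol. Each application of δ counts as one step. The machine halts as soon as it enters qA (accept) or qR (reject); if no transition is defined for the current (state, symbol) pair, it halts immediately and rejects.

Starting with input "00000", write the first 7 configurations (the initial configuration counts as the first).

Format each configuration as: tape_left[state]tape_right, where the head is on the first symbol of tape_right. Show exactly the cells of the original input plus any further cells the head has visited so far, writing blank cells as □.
Step 0: [q0]00000 (head at position 0)
Step 1: δ(q0, 0) = (q0, 1, R)  ⊢  1[q0]0000 (head at position 1)
Step 2: δ(q0, 0) = (q0, 1, R)  ⊢  11[q0]000 (head at position 2)
Step 3: δ(q0, 0) = (q0, 1, R)  ⊢  111[q0]00 (head at position 3)
Step 4: δ(q0, 0) = (q0, 1, R)  ⊢  1111[q0]0 (head at position 4)
Step 5: δ(q0, 0) = (q0, 1, R)  ⊢  11111[q0]□ (head at position 5)
Step 6: δ(q0, □) = (q1, □, L)  ⊢  1111[q1]1□ (head at position 4)

Final answer: [q0]00000 ⊢ 1[q0]0000 ⊢ 11[q0]000 ⊢ 111[q0]00 ⊢ 1111[q0]0 ⊢ 11111[q0]□ ⊢ 1111[q1]1□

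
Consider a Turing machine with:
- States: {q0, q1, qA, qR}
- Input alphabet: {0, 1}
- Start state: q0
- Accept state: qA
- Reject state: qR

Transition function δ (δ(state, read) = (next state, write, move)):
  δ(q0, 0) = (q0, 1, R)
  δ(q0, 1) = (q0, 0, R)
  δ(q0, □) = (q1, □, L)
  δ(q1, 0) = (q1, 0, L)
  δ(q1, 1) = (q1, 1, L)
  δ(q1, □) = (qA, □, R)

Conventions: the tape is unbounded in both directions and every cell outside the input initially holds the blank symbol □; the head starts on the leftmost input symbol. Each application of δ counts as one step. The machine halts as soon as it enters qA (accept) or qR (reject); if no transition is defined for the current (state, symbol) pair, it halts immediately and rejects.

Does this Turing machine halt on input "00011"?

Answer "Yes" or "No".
Step 0: [q0]00011 (head at position 0)
Step 1: δ(q0, 0) = (q0, 1, R)  ⊢  1[q0]0011 (head at position 1)
Step 2: δ(q0, 0) = (q0, 1, R)  ⊢  11[q0]011 (head at position 2)
Step 3: δ(q0, 0) = (q0, 1, R)  ⊢  111[q0]11 (head at position 3)
Step 4: δ(q0, 1) = (q0, 0, R)  ⊢  1110[q0]1 (head at position 4)
Step 5: δ(q0, 1) = (q0, 0, R)  ⊢  11100[q0]□ (head at position 5)
Step 6: δ(q0, □) = (q1, □, L)  ⊢  1110[q1]0□ (head at position 4)
Step 7: δ(q1, 0) = (q1, 0, L)  ⊢  111[q1]00□ (head at position 3)
Step 8: δ(q1, 0) = (q1, 0, L)  ⊢  11[q1]100□ (head at position 2)
Step 9: δ(q1, 1) = (q1, 1, L)  ⊢  1[q1]1100□ (head at position 1)
Step 10: δ(q1, 1) = (q1, 1, L)  ⊢  [q1]11100□ (head at position 0)
Step 11: δ(q1, 1) = (q1, 1, L)  ⊢  [q1]□11100□ (head at position -1)
Step 12: δ(q1, □) = (qA, □, R)  ⊢  □[qA]11100□ (head at position 0)
The machine is in qA, so it halts and accepts.
It halts after 12 steps.

Final answer: Yes - halts after 12 steps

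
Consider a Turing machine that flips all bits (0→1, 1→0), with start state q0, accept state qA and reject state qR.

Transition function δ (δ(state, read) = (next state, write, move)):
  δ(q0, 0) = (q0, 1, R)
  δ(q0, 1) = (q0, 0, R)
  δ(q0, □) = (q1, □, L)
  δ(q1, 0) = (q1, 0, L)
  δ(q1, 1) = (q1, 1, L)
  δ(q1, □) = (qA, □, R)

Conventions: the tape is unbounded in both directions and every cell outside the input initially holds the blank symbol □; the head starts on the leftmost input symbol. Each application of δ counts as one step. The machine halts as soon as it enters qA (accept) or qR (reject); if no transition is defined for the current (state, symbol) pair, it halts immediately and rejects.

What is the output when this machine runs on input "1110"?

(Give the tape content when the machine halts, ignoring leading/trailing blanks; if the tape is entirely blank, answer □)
Step 0: [q0]1110 (head at position 0)
Step 1: δ(q0, 1) = (q0, 0, R)  ⊢  0[q0]110 (head at position 1)
Step 2: δ(q0, 1) = (q0, 0, R)  ⊢  00[q0]10 (head at position 2)
Step 3: δ(q0, 1) = (q0, 0, R)  ⊢  000[q0]0 (head at position 3)
Step 4: δ(q0, 0) = (q0, 1, R)  ⊢  0001[q0]□ (head at position 4)
Step 5: δ(q0, □) = (q1, □, L)  ⊢  000[q1]1□ (head at position 3)
Step 6: δ(q1, 1) = (q1, 1, L)  ⊢  00[q1]01□ (head at position 2)
Step 7: δ(q1, 0) = (q1, 0, L)  ⊢  0[q1]001□ (head at position 1)
Step 8: δ(q1, 0) = (q1, 0, L)  ⊢  [q1]0001□ (head at position 0)
Step 9: δ(q1, 0) = (q1, 0, L)  ⊢  [q1]□0001□ (head at position -1)
Step 10: δ(q1, □) = (qA, □, R)  ⊢  □[qA]0001□ (head at position 0)
The machine is in qA, so it halts and accepts.
Tape content when halted (ignoring surrounding blanks): 0001

Final answer: Output: 0001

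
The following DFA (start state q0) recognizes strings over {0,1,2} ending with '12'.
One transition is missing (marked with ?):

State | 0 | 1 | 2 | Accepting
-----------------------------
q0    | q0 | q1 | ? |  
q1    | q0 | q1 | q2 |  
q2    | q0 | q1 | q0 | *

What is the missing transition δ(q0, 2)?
q0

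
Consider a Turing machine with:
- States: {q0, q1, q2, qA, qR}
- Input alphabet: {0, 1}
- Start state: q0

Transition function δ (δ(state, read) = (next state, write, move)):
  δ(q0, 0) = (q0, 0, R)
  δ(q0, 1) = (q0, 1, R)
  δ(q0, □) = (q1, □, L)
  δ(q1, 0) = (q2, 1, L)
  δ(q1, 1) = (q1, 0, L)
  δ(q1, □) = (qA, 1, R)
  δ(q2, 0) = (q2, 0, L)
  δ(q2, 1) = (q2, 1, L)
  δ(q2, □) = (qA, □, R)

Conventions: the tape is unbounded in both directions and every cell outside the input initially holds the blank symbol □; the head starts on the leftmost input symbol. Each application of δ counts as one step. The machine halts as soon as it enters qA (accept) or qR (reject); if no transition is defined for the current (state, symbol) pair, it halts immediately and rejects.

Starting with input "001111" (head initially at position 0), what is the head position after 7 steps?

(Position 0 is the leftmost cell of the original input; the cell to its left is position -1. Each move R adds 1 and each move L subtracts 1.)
Step 0: [q0]001111 (head at position 0)
Step 1: δ(q0, 0) = (q0, 0, R)  ⊢  0[q0]01111 (head at position 1)
Step 2: δ(q0, 0) = (q0, 0, R)  ⊢  00[q0]1111 (head at position 2)
Step 3: δ(q0, 1) = (q0, 1, R)  ⊢  001[q0]111 (head at position 3)
Step 4: δ(q0, 1) = (q0, 1, R)  ⊢  0011[q0]11 (head at position 4)
Step 5: δ(q0, 1) = (q0, 1, R)  ⊢  00111[q0]1 (head at position 5)
Step 6: δ(q0, 1) = (q0, 1, R)  ⊢  001111[q0]□ (head at position 6)
Step 7: δ(q0, □) = (q1, □, L)  ⊢  00111[q1]1□ (head at position 5)
Head position after 7 steps: 5

Final answer: Position 5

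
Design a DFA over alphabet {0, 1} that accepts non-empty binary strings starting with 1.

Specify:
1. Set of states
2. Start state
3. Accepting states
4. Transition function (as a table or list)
One valid DFA (any DFA recognizing the same language is acceptable):
States: {q0, q1, q2}
Start: q0
Accepting: {q1}
Transitions (accepting states marked with *):
State | 0 | 1 | Accepting
-------------------------
q0    | q2 | q1 |  
q1    | q1 | q1 | *
q2    | q2 | q2 |  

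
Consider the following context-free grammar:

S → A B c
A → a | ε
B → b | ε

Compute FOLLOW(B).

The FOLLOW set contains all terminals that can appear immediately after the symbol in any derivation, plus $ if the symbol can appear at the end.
B occurs in S → A B c, immediately followed by the terminal c. So FOLLOW(B) = {c}.

Final answer: {c}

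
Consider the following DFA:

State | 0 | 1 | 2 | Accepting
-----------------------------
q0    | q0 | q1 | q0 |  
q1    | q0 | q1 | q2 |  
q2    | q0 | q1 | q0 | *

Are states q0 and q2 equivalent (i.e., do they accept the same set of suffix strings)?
Try the suffix ε (the empty string).
From q0: q0 — not accepting.
From q2: q2 — accepting.
The two states disagree on this suffix, so they are not equivalent.

Final answer: No. Distinguishing string: ε (the empty string) - accepted from q2 but not from q0.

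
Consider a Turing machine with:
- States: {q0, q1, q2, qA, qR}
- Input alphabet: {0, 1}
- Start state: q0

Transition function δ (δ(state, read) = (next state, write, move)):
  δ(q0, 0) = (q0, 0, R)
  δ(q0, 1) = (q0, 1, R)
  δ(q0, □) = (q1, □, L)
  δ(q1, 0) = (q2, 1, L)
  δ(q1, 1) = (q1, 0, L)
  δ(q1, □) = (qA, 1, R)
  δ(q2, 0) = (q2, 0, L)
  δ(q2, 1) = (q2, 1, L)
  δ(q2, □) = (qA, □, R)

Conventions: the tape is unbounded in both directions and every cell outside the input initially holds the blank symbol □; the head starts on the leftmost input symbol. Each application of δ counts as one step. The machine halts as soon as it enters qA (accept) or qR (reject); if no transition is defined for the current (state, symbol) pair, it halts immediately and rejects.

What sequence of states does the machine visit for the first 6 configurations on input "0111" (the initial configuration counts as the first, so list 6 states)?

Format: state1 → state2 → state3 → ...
Step 0: [q0]0111 (head at position 0)
Step 1: δ(q0, 0) = (q0, 0, R)  ⊢  0[q0]111 (head at position 1)
Step 2: δ(q0, 1) = (q0, 1, R)  ⊢  01[q0]11 (head at position 2)
Step 3: δ(q0, 1) = (q0, 1, R)  ⊢  011[q0]1 (head at position 3)
Step 4: δ(q0, 1) = (q0, 1, R)  ⊢  0111[q0]□ (head at position 4)
Step 5: δ(q0, □) = (q1, □, L)  ⊢  011[q1]1□ (head at position 3)
Reading off the states of these 6 configurations: q0 → q0 → q0 → q0 → q0 → q1

Final answer: q0 → q0 → q0 → q0 → q0 → q1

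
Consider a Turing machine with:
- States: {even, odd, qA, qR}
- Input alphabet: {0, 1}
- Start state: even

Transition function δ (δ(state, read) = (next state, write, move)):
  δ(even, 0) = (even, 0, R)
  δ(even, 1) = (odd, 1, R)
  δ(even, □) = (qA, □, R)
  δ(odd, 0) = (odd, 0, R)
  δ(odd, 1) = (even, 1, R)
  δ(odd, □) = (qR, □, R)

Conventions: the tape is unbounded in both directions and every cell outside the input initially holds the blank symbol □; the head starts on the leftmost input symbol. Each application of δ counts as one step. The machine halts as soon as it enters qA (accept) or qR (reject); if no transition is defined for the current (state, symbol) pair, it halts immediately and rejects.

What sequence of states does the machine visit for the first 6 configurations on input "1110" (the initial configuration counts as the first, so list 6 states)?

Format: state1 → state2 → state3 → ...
Step 0: [even]1110 (head at position 0)
Step 1: δ(even, 1) = (odd, 1, R)  ⊢  1[odd]110 (head at position 1)
Step 2: δ(odd, 1) = (even, 1, R)  ⊢  11[even]10 (head at position 2)
Step 3: δ(even, 1) = (odd, 1, R)  ⊢  111[odd]0 (head at position 3)
Step 4: δ(odd, 0) = (odd, 0, R)  ⊢  1110[odd]□ (head at position 4)
Step 5: δ(odd, □) = (qR, □, R)  ⊢  1110□[qR]□ (head at position 5)
Reading off the states of these 6 configurations: even → odd → even → odd → odd → qR

Final answer: even → odd → even → odd → odd → qR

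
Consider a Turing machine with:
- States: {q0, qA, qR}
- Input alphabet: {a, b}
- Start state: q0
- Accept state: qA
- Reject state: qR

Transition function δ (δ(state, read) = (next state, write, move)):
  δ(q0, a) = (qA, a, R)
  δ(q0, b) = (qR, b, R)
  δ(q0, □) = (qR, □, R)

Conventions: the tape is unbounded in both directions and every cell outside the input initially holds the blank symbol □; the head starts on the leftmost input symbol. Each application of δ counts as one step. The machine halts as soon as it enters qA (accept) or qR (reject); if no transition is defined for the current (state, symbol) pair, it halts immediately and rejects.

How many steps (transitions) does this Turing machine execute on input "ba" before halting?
Step 0: [q0]ba (head at position 0)
Step 1: δ(q0, b) = (qR, b, R)  ⊢  b[qR]a (head at position 1)
The machine is in qR, so it halts and rejects.
Number of transitions executed: 1.

Final answer: 1 steps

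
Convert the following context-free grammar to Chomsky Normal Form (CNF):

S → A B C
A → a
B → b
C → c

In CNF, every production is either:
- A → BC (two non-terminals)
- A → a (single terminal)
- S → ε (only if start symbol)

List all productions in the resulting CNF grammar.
The grammar has no ε-productions or unit productions to eliminate.
A → a is already in CNF (single terminal) – keep it.
B → b is already in CNF (single terminal) – keep it.
C → c is already in CNF (single terminal) – keep it.
S → A B C has 3 symbols on the right: break it into binary productions S → A X0, X0 → B C.
Resulting CNF grammar (5 productions): A → a; B → b; C → c; S → A X0; X0 → B C

Final answer: A → a; B → b; C → c; S → A X0; X0 → B C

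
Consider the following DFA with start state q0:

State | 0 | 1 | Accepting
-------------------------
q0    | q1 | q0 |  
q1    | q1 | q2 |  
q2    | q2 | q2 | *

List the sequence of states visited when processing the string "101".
q0 → q0 → q1 → q2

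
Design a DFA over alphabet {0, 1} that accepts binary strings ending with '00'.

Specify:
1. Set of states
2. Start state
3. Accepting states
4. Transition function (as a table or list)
One valid DFA (any DFA recognizing the same language is acceptable):
States: {q0, q1, q2}
Start: q0
Accepting: {q2}
Transitions (accepting states marked with *):
State | 0 | 1 | Accepting
-------------------------
q0    | q1 | q0 |  
q1    | q2 | q0 |  
q2    | q2 | q0 | *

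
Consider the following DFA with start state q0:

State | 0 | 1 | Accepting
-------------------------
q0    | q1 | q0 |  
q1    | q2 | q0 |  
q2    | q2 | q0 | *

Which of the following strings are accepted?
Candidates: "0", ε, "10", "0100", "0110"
"0": q0 → q1; q1 is not accepting → rejected
ε: q0; q0 is not accepting → rejected
"10": q0 → q0 → q1; q1 is not accepting → rejected
"0100": q0 → q1 → q0 → q1 → q2; q2 is accepting → accepted
"0110": q0 → q1 → q0 → q0 → q1; q1 is not accepting → rejected

Final answer: "0100"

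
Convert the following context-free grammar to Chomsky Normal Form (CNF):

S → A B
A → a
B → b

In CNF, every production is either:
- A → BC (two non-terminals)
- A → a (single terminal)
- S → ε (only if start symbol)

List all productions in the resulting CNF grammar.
The grammar has no ε-productions or unit productions to eliminate.
S → A B is already in CNF (two non-terminals) – keep it.
A → a is already in CNF (single terminal) – keep it.
B → b is already in CNF (single terminal) – keep it.
Resulting CNF grammar (3 productions): A → a; B → b; S → A B

Final answer: A → a; B → b; S → A B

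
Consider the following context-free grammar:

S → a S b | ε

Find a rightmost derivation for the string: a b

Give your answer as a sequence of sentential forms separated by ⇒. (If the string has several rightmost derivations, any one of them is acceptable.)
Start with S.
Step 1: the rightmost non-terminal is S; apply S → a S b:  a S b
Step 2: the rightmost non-terminal is S; apply S → ε:  a b

Final answer: S ⇒ a S b ⇒ a b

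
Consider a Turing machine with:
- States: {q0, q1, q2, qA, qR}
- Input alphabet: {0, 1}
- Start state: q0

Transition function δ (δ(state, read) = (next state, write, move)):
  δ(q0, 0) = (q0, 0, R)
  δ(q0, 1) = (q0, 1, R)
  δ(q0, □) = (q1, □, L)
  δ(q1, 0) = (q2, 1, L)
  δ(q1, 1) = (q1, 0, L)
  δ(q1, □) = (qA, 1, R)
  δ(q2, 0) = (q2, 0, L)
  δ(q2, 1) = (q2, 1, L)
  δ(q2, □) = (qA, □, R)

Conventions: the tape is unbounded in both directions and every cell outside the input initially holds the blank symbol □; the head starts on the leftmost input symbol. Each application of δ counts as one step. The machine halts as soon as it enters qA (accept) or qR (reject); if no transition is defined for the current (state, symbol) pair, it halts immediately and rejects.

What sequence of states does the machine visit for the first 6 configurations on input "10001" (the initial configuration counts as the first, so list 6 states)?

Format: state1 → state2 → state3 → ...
Step 0: [q0]10001 (head at position 0)
Step 1: δ(q0, 1) = (q0, 1, R)  ⊢  1[q0]0001 (head at position 1)
Step 2: δ(q0, 0) = (q0, 0, R)  ⊢  10[q0]001 (head at position 2)
Step 3: δ(q0, 0) = (q0, 0, R)  ⊢  100[q0]01 (head at position 3)
Step 4: δ(q0, 0) = (q0, 0, R)  ⊢  1000[q0]1 (head at position 4)
Step 5: δ(q0, 1) = (q0, 1, R)  ⊢  10001[q0]□ (head at position 5)
Reading off the states of these 6 configurations: q0 → q0 → q0 → q0 → q0 → q0

Final answer: q0 → q0 → q0 → q0 → q0 → q0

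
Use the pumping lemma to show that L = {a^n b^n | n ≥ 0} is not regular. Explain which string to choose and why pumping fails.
Language: L = {a^n b^n | n ≥ 0} (equal numbers of a's followed by b's)
Step 1: Assume for contradiction that L is regular, with pumping length p.
Step 2: Choose s = a^p b^p. Then s ∈ L (it has p a's followed by p b's) and |s| ≥ p.
Step 3: Consider any decomposition s = xyz with |xy| ≤ p and |y| > 0. Since |xy| ≤ p and the first p symbols of s are all a's, y = a^k for some k with 1 ≤ k ≤ p.
Step 4: Pumping up (i = 2): xy²z = a^(p+k) b^p, which has more a's than b's, so xy²z ∉ L.
This contradicts the pumping lemma, so L is not regular.

Final answer: Choose s = a^p b^p. Since |xy| ≤ p, y = a^k with k ≥ 1. Then xy²z = a^(p+k) b^p ∉ L.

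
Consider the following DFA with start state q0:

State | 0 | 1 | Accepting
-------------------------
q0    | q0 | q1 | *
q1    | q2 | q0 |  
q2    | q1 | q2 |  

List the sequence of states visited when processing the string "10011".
q0 → q1 → q2 → q1 → q0 → q1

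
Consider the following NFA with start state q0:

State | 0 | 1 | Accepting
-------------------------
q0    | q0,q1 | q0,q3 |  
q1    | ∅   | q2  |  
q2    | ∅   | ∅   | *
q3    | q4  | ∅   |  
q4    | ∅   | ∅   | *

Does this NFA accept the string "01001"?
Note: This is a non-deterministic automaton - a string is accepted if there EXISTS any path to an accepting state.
Track the set of states the NFA could be in: start {q0}
Read '0': {q0} → {q0, q1}
Read '1': {q0, q1} → {q0, q2, q3}
Read '0': {q0, q2, q3} → {q0, q1, q4}
Read '0': {q0, q1, q4} → {q0, q1}
Read '1': {q0, q1} → {q0, q2, q3}
Final set {q0, q2, q3} contains accepting state(s) {q2} → accepted.

Final answer: Yes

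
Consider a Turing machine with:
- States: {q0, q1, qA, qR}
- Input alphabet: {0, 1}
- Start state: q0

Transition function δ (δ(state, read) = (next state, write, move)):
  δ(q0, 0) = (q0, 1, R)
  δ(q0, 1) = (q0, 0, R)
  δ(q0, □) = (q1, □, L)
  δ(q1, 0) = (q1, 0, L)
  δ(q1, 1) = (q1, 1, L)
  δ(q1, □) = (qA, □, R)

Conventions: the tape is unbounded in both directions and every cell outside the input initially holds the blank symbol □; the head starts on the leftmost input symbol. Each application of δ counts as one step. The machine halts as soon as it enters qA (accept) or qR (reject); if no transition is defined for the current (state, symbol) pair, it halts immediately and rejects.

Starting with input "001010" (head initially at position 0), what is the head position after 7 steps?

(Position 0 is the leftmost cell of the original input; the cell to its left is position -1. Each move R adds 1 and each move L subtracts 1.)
Step 0: [q0]001010 (head at position 0)
Step 1: δ(q0, 0) = (q0, 1, R)  ⊢  1[q0]01010 (head at position 1)
Step 2: δ(q0, 0) = (q0, 1, R)  ⊢  11[q0]1010 (head at position 2)
Step 3: δ(q0, 1) = (q0, 0, R)  ⊢  110[q0]010 (head at position 3)
Step 4: δ(q0, 0) = (q0, 1, R)  ⊢  1101[q0]10 (head at position 4)
Step 5: δ(q0, 1) = (q0, 0, R)  ⊢  11010[q0]0 (head at position 5)
Step 6: δ(q0, 0) = (q0, 1, R)  ⊢  110101[q0]□ (head at position 6)
Step 7: δ(q0, □) = (q1, □, L)  ⊢  11010[q1]1□ (head at position 5)
Head position after 7 steps: 5

Final answer: Position 5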